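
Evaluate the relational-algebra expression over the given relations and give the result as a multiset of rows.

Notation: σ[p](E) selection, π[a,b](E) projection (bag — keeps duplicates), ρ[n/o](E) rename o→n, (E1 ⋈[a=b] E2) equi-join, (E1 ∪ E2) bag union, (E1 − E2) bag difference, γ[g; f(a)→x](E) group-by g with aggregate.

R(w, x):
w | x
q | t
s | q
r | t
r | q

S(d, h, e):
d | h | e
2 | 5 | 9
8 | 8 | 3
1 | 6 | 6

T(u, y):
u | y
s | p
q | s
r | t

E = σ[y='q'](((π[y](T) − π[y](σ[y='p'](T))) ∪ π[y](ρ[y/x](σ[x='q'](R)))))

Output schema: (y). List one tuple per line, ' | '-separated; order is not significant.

Stepwise |·|:
  T → 3
  π[y](T) → 3
  T → 3
  σ[y='p'](T) → 1
  π[y](σ[y='p'](T)) → 1
  (π[y](T) − π[y](σ[y='p'](T))) → 2
  R → 4
  σ[x='q'](R) → 2
  ρ[y/x](σ[x='q'](R)) → 2
  π[y](ρ[y/x](σ[x='q'](R))) → 2
  ((π[y](T) − π[y](σ[y='p'](T))) ∪ π[y](ρ[y/x](σ[x='q'](R)))) → 4
  σ[y='q'](((π[y](T) − π[y](σ[y='p'](T))) ∪ π[y](ρ[y/x](σ[x='q'](R))))) → 2

== RESULT ==
y
q
q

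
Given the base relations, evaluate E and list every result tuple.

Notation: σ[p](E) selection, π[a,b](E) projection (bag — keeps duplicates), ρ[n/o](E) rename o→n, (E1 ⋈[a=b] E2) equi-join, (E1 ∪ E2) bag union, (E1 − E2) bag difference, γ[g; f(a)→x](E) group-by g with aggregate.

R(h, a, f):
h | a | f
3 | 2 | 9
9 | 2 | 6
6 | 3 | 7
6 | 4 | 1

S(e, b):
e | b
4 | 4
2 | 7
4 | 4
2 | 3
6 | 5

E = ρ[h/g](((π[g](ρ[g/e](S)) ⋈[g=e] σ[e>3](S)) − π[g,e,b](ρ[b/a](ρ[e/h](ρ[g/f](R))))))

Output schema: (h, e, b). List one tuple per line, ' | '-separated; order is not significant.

Stepwise |·|:
  S → 5
  ρ[g/e](S) → 5
  π[g](ρ[g/e](S)) → 5
  S → 5
  σ[e>3](S) → 3
  (π[g](ρ[g/e](S)) ⋈[g=e] σ[e>3](S)) → 5
  R → 4
  ρ[g/f](R) → 4
  ρ[e/h](ρ[g/f](R)) → 4
  ρ[b/a](ρ[e/h](ρ[g/f](R))) → 4
  π[g,e,b](ρ[b/a](ρ[e/h](ρ[g/f](R)))) → 4
  ((π[g](ρ[g/e](S)) ⋈[g=e] σ[e>3](S)) − π[g,e,b](ρ[b/a](ρ[e/h](ρ[g/f](R))))) → 5
  ρ[h/g](((π[g](ρ[g/e](S)) ⋈[g=e] σ[e>3](S)) − π[g,e,b](ρ[b/a](ρ[e/h](ρ[g/f](R)))))) → 5

== RESULT ==
h | e | b
4 | 4 | 4
4 | 4 | 4
4 | 4 | 4
4 | 4 | 4
6 | 6 | 5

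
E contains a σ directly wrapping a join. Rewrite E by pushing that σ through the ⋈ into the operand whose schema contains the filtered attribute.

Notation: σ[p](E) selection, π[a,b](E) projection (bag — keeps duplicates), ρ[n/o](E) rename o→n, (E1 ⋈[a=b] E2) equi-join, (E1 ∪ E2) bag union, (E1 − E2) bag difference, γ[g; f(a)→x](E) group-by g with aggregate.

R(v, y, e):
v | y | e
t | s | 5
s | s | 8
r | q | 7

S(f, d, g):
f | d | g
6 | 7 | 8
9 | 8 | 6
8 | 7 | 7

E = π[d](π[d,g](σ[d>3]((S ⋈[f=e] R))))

σ filters on d, owned by the left side.
E' = π[d](π[d,g]((σ[d>3](S) ⋈[f=e] R)))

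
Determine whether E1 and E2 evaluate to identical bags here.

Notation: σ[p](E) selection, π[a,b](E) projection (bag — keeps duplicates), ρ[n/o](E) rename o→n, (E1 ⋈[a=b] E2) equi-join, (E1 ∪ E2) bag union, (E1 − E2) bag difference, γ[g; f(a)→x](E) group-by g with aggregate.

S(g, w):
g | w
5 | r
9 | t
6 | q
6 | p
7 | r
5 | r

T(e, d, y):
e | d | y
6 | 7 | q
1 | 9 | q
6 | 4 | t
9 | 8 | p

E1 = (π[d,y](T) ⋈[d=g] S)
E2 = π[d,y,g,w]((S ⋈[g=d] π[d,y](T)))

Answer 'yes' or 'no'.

E1 per-node cardinality:
  T → 4
  π[d,y](T) → 4
  S → 6
  (π[d,y](T) ⋈[d=g] S) → 2
E2 per-node cardinality:
  S → 6
  T → 4
  π[d,y](T) → 4
  (S ⋈[g=d] π[d,y](T)) → 2
  π[d,y,g,w]((S ⋈[g=d] π[d,y](T))) → 2

E1 and E2 produce the same multiset:
d | y | g | w
7 | q | 7 | r
9 | q | 9 | t

yes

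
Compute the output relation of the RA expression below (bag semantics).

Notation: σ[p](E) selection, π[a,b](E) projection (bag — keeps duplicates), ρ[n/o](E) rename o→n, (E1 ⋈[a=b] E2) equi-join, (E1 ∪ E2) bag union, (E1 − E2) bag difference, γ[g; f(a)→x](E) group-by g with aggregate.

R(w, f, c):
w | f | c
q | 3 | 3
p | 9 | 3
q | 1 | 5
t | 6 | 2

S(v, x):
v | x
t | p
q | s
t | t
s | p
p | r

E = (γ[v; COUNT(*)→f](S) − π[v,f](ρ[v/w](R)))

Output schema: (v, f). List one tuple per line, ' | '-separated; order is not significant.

Per-node cardinality:
  S → 5
  γ[v; COUNT(*)→f](S) → 4
  R → 4
  ρ[v/w](R) → 4
  π[v,f](ρ[v/w](R)) → 4
  (γ[v; COUNT(*)→f](S) − π[v,f](ρ[v/w](R))) → 3

== RESULT ==
v | f
p | 1
s | 1
t | 2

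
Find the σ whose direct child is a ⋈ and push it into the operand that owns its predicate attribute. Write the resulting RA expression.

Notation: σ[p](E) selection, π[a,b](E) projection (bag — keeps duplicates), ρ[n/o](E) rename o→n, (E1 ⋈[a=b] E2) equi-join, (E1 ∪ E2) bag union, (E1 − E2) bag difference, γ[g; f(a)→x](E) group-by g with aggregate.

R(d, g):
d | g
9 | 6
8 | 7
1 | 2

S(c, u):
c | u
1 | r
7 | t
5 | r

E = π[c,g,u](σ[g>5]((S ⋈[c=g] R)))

σ filters on g, owned by the right side.
E' = π[c,g,u]((S ⋈[c=g] σ[g>5](R)))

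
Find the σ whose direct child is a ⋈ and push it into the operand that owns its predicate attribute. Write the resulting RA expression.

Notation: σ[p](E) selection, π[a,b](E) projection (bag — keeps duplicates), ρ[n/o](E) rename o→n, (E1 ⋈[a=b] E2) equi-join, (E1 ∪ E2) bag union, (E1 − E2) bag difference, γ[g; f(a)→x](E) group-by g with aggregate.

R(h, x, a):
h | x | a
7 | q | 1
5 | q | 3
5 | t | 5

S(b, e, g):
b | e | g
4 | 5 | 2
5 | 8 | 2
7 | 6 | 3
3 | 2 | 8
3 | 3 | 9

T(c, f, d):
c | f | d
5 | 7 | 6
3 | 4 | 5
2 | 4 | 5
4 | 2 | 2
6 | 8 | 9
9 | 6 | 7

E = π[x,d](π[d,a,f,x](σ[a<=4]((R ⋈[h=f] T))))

σ filters on a, owned by the left side.
E' = π[x,d](π[d,a,f,x]((σ[a<=4](R) ⋈[h=f] T)))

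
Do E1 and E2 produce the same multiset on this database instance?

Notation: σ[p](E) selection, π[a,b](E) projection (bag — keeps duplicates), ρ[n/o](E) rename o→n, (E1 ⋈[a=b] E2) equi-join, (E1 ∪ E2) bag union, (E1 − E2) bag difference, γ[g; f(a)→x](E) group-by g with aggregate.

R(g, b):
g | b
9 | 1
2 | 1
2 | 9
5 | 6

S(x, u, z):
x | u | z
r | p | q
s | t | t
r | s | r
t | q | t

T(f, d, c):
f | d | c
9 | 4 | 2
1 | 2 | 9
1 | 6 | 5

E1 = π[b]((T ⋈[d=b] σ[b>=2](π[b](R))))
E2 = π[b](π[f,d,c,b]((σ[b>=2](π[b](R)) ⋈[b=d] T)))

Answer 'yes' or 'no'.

E1 per-node cardinality:
  T → 3
  R → 4
  π[b](R) → 4
  σ[b>=2](π[b](R)) → 2
  (T ⋈[d=b] σ[b>=2](π[b](R))) → 1
  π[b]((T ⋈[d=b] σ[b>=2](π[b](R)))) → 1
E2 per-node cardinality:
  R → 4
  π[b](R) → 4
  σ[b>=2](π[b](R)) → 2
  T → 3
  (σ[b>=2](π[b](R)) ⋈[b=d] T) → 1
  π[f,d,c,b]((σ[b>=2](π[b](R)) ⋈[b=d] T)) → 1
  π[b](π[f,d,c,b]((σ[b>=2](π[b](R)) ⋈[b=d] T))) → 1

E1 and E2 produce the same multiset:
b
6

yes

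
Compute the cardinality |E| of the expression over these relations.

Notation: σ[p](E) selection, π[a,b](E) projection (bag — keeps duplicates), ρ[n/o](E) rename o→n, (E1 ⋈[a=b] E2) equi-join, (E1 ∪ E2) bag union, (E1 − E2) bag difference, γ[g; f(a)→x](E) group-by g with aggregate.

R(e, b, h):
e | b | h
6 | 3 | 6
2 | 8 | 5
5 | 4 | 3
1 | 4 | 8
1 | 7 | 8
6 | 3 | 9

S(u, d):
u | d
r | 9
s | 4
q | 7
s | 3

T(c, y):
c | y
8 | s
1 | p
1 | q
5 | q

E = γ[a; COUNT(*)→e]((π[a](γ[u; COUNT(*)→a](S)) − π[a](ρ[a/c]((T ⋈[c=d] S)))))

Per-node cardinality:
  S → 4
  γ[u; COUNT(*)→a](S) → 3
  π[a](γ[u; COUNT(*)→a](S)) → 3
  T → 4
  S → 4
  (T ⋈[c=d] S) → 0
  ρ[a/c]((T ⋈[c=d] S)) → 0
  π[a](ρ[a/c]((T ⋈[c=d] S))) → 0
  (π[a](γ[u; COUNT(*)→a](S)) − π[a](ρ[a/c]((T ⋈[c=d] S)))) → 3
  γ[a; COUNT(*)→e]((π[a](γ[u; COUNT(*)→a](S)) − π[a](ρ[a/c]((T ⋈[c=d] S))))) → 2

|E| = 2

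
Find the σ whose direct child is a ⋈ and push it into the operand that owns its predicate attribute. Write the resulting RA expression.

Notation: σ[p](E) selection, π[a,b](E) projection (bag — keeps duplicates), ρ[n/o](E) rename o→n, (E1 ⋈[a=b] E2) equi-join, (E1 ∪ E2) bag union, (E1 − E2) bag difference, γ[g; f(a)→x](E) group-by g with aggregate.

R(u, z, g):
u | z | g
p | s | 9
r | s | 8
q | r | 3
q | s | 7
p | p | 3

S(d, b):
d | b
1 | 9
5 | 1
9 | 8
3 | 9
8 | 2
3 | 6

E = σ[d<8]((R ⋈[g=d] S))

σ filters on d, owned by the right side.
E' = (R ⋈[g=d] σ[d<8](S))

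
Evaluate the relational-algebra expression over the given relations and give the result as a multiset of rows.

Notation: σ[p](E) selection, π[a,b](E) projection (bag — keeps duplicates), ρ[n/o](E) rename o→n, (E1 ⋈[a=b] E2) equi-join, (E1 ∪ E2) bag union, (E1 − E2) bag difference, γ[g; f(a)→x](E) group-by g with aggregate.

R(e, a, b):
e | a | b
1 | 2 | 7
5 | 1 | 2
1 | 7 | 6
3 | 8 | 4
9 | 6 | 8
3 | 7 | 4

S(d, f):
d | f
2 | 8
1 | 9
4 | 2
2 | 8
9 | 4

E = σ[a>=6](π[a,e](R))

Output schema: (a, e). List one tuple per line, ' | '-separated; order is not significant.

Stepwise |·|:
  R → 6
  π[a,e](R) → 6
  σ[a>=6](π[a,e](R)) → 4

== RESULT ==
a | e
6 | 9
7 | 1
7 | 3
8 | 3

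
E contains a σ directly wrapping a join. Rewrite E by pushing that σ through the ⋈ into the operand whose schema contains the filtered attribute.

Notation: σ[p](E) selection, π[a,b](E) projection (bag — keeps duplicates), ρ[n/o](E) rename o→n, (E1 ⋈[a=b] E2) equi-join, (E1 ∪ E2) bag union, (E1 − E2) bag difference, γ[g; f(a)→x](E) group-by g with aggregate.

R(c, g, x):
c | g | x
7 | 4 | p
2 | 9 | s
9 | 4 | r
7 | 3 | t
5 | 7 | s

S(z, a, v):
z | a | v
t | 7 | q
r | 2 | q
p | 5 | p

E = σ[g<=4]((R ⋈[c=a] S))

σ filters on g, owned by the left side.
E' = (σ[g<=4](R) ⋈[c=a] S)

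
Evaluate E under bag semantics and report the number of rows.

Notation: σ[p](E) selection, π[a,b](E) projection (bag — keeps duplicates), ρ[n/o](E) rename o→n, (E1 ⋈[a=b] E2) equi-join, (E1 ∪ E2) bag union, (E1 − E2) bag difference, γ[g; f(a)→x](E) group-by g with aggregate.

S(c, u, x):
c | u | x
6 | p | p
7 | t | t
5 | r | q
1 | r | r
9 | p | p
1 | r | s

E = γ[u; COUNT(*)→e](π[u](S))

Subexpression sizes:
  S → 6
  π[u](S) → 6
  γ[u; COUNT(*)→e](π[u](S)) → 3

|E| = 3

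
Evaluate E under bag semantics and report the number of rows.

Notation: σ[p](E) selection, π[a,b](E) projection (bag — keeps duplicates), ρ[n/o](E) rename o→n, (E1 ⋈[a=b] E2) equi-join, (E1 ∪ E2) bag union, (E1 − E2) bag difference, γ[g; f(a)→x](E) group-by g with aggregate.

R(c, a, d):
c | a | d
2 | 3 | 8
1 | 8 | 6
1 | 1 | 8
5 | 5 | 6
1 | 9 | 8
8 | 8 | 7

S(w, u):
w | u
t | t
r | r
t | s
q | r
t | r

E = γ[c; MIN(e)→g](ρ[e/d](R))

Per-node cardinality:
  R → 6
  ρ[e/d](R) → 6
  γ[c; MIN(e)→g](ρ[e/d](R)) → 4

|E| = 4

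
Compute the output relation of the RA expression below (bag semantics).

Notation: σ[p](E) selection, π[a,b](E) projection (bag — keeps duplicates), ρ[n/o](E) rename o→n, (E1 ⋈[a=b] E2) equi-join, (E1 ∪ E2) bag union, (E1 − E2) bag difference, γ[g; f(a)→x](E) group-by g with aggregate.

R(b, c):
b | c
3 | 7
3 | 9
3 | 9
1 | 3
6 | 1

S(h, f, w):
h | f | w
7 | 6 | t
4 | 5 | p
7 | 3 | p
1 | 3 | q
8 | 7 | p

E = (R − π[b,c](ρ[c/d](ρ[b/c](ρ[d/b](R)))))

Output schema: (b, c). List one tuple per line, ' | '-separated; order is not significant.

Per-node cardinality:
  R → 5
  R → 5
  ρ[d/b](R) → 5
  ρ[b/c](ρ[d/b](R)) → 5
  ρ[c/d](ρ[b/c](ρ[d/b](R))) → 5
  π[b,c](ρ[c/d](ρ[b/c](ρ[d/b](R)))) → 5
  (R − π[b,c](ρ[c/d](ρ[b/c](ρ[d/b](R))))) → 5

== RESULT ==
b | c
1 | 3
3 | 7
3 | 9
3 | 9
6 | 1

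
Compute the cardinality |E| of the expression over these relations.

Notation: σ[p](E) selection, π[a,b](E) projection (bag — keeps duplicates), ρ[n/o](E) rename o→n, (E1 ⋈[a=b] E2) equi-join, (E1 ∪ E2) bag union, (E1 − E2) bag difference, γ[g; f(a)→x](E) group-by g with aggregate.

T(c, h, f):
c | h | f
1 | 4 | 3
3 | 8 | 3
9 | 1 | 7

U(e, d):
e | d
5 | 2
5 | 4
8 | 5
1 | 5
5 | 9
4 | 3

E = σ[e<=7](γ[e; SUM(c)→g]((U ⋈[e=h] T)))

Subexpression sizes:
  U → 6
  T → 3
  (U ⋈[e=h] T) → 3
  γ[e; SUM(c)→g]((U ⋈[e=h] T)) → 3
  σ[e<=7](γ[e; SUM(c)→g]((U ⋈[e=h] T))) → 2

|E| = 2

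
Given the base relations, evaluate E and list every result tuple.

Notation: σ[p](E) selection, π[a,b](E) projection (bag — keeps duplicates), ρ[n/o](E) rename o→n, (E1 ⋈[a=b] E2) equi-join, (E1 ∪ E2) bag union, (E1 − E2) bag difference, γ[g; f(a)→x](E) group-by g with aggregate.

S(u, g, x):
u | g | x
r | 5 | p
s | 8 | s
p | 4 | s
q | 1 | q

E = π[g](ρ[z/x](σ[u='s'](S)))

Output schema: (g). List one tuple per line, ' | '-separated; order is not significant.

Per-node cardinality:
  S → 4
  σ[u='s'](S) → 1
  ρ[z/x](σ[u='s'](S)) → 1
  π[g](ρ[z/x](σ[u='s'](S))) → 1

== RESULT ==
g
8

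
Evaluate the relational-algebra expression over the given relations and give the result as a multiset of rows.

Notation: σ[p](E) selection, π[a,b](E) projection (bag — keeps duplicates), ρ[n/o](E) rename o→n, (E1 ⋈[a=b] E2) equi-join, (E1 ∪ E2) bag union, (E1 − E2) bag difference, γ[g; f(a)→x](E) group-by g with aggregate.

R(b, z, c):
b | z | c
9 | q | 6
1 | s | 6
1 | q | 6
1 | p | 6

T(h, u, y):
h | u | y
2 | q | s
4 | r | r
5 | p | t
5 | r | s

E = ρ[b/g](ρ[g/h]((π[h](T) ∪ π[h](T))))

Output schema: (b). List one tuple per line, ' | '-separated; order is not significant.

Subexpression sizes:
  T → 4
  π[h](T) → 4
  T → 4
  π[h](T) → 4
  (π[h](T) ∪ π[h](T)) → 8
  ρ[g/h]((π[h](T) ∪ π[h](T))) → 8
  ρ[b/g](ρ[g/h]((π[h](T) ∪ π[h](T)))) → 8

== RESULT ==
b
2
2
4
4
5
5
5
5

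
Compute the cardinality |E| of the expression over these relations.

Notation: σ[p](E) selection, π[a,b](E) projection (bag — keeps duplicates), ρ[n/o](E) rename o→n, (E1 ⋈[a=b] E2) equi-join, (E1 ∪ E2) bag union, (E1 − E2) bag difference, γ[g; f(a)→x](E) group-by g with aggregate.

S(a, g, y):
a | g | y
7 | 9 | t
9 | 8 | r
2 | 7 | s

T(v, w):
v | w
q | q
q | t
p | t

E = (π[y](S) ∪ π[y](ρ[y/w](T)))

Per-node cardinality:
  S → 3
  π[y](S) → 3
  T → 3
  ρ[y/w](T) → 3
  π[y](ρ[y/w](T)) → 3
  (π[y](S) ∪ π[y](ρ[y/w](T))) → 6

|E| = 6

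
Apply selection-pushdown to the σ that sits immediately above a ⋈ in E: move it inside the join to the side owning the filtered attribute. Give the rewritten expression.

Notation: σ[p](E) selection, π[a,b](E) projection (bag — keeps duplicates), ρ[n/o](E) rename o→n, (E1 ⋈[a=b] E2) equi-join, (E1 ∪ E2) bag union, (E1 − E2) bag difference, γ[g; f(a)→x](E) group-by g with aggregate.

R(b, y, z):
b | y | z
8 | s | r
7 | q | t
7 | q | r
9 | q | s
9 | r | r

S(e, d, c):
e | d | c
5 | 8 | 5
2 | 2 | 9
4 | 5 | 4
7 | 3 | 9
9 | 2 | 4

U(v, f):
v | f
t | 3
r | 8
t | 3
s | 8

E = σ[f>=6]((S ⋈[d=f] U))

σ filters on f, owned by the right side.
E' = (S ⋈[d=f] σ[f>=6](U))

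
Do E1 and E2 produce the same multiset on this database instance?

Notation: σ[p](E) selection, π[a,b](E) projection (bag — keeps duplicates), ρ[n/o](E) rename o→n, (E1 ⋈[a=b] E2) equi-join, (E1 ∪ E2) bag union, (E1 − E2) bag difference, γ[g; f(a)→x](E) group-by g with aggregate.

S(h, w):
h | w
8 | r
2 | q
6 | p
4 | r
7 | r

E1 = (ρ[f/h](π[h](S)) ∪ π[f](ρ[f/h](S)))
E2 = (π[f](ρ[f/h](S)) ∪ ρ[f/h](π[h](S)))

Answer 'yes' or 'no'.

E1 subexpression sizes:
  S → 5
  π[h](S) → 5
  ρ[f/h](π[h](S)) → 5
  S → 5
  ρ[f/h](S) → 5
  π[f](ρ[f/h](S)) → 5
  (ρ[f/h](π[h](S)) ∪ π[f](ρ[f/h](S))) → 10
E2 subexpression sizes:
  S → 5
  ρ[f/h](S) → 5
  π[f](ρ[f/h](S)) → 5
  S → 5
  π[h](S) → 5
  ρ[f/h](π[h](S)) → 5
  (π[f](ρ[f/h](S)) ∪ ρ[f/h](π[h](S))) → 10

E1 and E2 produce the same multiset:
f
2
2
4
4
6
6
7
7
8
8

yes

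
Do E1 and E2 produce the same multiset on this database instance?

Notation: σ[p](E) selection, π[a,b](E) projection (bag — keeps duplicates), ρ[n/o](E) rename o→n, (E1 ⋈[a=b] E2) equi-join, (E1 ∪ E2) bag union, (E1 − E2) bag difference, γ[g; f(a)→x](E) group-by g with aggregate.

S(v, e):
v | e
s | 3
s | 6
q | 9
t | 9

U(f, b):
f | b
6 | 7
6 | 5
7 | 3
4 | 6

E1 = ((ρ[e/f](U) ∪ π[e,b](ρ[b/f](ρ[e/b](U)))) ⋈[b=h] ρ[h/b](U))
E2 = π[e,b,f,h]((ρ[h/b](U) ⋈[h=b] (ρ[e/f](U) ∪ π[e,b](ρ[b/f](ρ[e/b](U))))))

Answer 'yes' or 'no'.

E1 subexpression sizes:
  U → 4
  ρ[e/f](U) → 4
  U → 4
  ρ[e/b](U) → 4
  ρ[b/f](ρ[e/b](U)) → 4
  π[e,b](ρ[b/f](ρ[e/b](U))) → 4
  (ρ[e/f](U) ∪ π[e,b](ρ[b/f](ρ[e/b](U)))) → 8
  U → 4
  ρ[h/b](U) → 4
  ((ρ[e/f](U) ∪ π[e,b](ρ[b/f](ρ[e/b](U)))) ⋈[b=h] ρ[h/b](U)) → 7
E2 subexpression sizes:
  U → 4
  ρ[h/b](U) → 4
  U → 4
  ρ[e/f](U) → 4
  U → 4
  ρ[e/b](U) → 4
  ρ[b/f](ρ[e/b](U)) → 4
  π[e,b](ρ[b/f](ρ[e/b](U))) → 4
  (ρ[e/f](U) ∪ π[e,b](ρ[b/f](ρ[e/b](U)))) → 8
  (ρ[h/b](U) ⋈[h=b] (ρ[e/f](U) ∪ π[e,b](ρ[b/f](ρ[e/b](U))))) → 7
  π[e,b,f,h]((ρ[h/b](U) ⋈[h=b] (ρ[e/f](U) ∪ π[e,b](ρ[b/f](ρ[e/b](U)))))) → 7

E1 and E2 produce the same multiset:
e | b | f | h
3 | 7 | 6 | 7
4 | 6 | 4 | 6
5 | 6 | 4 | 6
6 | 5 | 6 | 5
6 | 7 | 6 | 7
7 | 3 | 7 | 3
7 | 6 | 4 | 6

yes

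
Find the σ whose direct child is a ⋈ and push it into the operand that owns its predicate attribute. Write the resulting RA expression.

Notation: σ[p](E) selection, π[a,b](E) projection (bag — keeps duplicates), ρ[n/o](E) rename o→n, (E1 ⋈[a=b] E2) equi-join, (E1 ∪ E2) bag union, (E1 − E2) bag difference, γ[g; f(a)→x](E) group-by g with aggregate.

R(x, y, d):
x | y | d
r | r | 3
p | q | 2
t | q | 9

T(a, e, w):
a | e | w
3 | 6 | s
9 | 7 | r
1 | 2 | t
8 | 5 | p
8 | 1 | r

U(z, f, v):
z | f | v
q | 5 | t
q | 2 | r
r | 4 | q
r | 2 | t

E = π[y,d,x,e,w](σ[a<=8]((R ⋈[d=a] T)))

σ filters on a, owned by the right side.
E' = π[y,d,x,e,w]((R ⋈[d=a] σ[a<=8](T)))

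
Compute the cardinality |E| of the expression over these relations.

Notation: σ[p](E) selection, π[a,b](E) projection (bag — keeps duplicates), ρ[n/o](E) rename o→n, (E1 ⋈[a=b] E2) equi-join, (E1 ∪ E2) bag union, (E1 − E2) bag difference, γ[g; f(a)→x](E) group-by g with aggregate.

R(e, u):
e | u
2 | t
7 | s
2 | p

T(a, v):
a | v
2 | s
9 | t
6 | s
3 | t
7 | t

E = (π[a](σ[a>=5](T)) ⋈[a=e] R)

Stepwise |·|:
  T → 5
  σ[a>=5](T) → 3
  π[a](σ[a>=5](T)) → 3
  R → 3
  (π[a](σ[a>=5](T)) ⋈[a=e] R) → 1

|E| = 1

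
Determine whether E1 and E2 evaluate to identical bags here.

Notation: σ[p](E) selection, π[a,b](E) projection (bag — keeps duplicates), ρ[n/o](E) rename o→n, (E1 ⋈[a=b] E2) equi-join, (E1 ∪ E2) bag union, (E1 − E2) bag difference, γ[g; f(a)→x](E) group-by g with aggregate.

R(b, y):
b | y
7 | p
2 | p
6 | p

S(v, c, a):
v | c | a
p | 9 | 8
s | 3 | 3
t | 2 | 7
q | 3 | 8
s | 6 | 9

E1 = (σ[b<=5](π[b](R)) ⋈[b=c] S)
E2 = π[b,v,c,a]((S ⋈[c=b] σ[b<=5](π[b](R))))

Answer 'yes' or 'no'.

E1 row counts bottom-up:
  R → 3
  π[b](R) → 3
  σ[b<=5](π[b](R)) → 1
  S → 5
  (σ[b<=5](π[b](R)) ⋈[b=c] S) → 1
E2 row counts bottom-up:
  S → 5
  R → 3
  π[b](R) → 3
  σ[b<=5](π[b](R)) → 1
  (S ⋈[c=b] σ[b<=5](π[b](R))) → 1
  π[b,v,c,a]((S ⋈[c=b] σ[b<=5](π[b](R)))) → 1

E1 and E2 produce the same multiset:
b | v | c | a
2 | t | 2 | 7

yes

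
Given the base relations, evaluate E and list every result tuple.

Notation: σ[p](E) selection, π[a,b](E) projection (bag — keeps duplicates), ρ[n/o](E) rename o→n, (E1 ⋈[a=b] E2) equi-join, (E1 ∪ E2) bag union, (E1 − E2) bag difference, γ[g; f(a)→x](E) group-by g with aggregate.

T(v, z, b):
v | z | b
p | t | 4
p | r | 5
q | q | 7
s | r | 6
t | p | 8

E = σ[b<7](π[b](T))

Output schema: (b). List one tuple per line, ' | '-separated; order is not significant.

Subexpression sizes:
  T → 5
  π[b](T) → 5
  σ[b<7](π[b](T)) → 3

== RESULT ==
b
4
5
6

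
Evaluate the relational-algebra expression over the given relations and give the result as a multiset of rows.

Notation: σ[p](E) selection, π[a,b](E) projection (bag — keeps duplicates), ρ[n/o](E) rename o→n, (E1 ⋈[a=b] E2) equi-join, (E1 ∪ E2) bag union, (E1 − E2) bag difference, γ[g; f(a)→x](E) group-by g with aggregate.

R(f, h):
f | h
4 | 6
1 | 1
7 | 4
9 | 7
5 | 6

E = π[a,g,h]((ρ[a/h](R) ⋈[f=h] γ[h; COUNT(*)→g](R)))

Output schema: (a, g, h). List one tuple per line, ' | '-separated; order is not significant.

Per-node cardinality:
  R → 5
  ρ[a/h](R) → 5
  R → 5
  γ[h; COUNT(*)→g](R) → 4
  (ρ[a/h](R) ⋈[f=h] γ[h; COUNT(*)→g](R)) → 3
  π[a,g,h]((ρ[a/h](R) ⋈[f=h] γ[h; COUNT(*)→g](R))) → 3

== RESULT ==
a | g | h
1 | 1 | 1
4 | 1 | 7
6 | 1 | 4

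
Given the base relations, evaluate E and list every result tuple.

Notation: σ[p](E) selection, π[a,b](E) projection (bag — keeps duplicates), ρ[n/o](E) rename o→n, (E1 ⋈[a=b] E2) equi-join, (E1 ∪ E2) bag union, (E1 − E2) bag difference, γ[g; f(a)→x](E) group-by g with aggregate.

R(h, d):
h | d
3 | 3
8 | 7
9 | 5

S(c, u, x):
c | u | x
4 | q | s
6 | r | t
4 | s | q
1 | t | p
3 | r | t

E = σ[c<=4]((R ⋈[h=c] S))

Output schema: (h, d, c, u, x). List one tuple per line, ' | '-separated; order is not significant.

Per-node cardinality:
  R → 3
  S → 5
  (R ⋈[h=c] S) → 1
  σ[c<=4]((R ⋈[h=c] S)) → 1

== RESULT ==
h | d | c | u | x
3 | 3 | 3 | r | t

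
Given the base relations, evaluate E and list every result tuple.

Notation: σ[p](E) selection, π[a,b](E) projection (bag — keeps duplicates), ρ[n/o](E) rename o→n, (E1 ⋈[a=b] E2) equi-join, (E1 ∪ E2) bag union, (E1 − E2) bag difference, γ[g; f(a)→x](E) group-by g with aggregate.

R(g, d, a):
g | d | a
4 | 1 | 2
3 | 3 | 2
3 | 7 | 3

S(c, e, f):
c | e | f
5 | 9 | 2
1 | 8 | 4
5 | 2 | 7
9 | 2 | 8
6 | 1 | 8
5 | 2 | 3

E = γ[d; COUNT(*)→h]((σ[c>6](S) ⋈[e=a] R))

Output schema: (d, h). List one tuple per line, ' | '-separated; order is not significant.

Subexpression sizes:
  S → 6
  σ[c>6](S) → 1
  R → 3
  (σ[c>6](S) ⋈[e=a] R) → 2
  γ[d; COUNT(*)→h]((σ[c>6](S) ⋈[e=a] R)) → 2

== RESULT ==
d | h
1 | 1
3 | 1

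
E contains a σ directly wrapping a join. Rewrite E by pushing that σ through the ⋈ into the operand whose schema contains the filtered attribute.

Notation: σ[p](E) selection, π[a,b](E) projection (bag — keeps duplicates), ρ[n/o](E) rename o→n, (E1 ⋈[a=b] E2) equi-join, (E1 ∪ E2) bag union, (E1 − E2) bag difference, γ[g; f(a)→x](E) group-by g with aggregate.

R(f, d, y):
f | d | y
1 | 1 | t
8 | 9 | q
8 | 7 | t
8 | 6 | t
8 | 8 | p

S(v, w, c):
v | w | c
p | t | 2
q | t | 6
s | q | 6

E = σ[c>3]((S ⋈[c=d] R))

σ filters on c, owned by the left side.
E' = (σ[c>3](S) ⋈[c=d] R)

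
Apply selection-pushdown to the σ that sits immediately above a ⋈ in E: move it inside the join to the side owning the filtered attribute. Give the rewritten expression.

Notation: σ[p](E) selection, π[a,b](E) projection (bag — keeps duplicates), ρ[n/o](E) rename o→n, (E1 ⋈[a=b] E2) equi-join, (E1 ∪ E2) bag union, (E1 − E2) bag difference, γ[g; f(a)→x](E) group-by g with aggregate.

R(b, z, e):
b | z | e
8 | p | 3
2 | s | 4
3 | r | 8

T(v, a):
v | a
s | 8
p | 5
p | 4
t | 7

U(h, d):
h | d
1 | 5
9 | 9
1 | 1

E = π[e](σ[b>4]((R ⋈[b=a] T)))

σ filters on b, owned by the left side.
E' = π[e]((σ[b>4](R) ⋈[b=a] T))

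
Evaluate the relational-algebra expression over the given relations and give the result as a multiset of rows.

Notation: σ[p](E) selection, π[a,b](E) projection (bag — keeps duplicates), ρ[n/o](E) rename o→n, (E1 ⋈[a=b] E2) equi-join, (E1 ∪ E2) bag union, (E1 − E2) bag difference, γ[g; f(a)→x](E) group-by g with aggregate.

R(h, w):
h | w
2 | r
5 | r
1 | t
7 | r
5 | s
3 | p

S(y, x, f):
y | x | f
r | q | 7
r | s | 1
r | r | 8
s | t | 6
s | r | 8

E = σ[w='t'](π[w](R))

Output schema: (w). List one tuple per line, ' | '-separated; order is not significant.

Stepwise |·|:
  R → 6
  π[w](R) → 6
  σ[w='t'](π[w](R)) → 1

== RESULT ==
w
t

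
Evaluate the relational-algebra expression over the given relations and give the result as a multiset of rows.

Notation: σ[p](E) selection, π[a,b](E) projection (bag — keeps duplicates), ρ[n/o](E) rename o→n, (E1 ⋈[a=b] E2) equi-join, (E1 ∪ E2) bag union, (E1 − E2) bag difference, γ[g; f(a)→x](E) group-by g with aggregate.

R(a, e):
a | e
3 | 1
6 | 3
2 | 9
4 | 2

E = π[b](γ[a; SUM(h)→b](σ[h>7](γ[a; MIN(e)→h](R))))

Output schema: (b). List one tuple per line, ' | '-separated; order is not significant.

Subexpression sizes:
  R → 4
  γ[a; MIN(e)→h](R) → 4
  σ[h>7](γ[a; MIN(e)→h](R)) → 1
  γ[a; SUM(h)→b](σ[h>7](γ[a; MIN(e)→h](R))) → 1
  π[b](γ[a; SUM(h)→b](σ[h>7](γ[a; MIN(e)→h](R)))) → 1

== RESULT ==
b
9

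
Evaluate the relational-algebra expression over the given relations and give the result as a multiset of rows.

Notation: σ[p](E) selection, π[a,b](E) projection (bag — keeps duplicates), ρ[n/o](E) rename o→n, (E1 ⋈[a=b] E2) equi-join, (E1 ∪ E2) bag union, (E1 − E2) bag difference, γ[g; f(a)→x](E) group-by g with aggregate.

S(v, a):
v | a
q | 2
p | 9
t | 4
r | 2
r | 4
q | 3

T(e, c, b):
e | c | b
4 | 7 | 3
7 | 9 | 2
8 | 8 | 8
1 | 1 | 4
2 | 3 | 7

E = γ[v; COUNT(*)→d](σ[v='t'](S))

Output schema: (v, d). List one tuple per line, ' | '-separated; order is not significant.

Subexpression sizes:
  S → 6
  σ[v='t'](S) → 1
  γ[v; COUNT(*)→d](σ[v='t'](S)) → 1

== RESULT ==
v | d
t | 1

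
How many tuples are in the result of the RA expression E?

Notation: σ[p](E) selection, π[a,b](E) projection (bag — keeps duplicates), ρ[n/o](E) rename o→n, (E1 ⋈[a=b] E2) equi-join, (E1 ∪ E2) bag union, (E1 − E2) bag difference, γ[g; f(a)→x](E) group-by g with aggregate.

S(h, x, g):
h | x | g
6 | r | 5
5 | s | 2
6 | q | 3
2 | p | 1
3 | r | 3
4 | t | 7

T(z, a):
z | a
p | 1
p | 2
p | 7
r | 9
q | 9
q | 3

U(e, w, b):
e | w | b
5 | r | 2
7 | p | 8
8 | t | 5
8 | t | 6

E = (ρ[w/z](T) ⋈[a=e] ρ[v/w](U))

Per-node cardinality:
  T → 6
  ρ[w/z](T) → 6
  U → 4
  ρ[v/w](U) → 4
  (ρ[w/z](T) ⋈[a=e] ρ[v/w](U)) → 1

|E| = 1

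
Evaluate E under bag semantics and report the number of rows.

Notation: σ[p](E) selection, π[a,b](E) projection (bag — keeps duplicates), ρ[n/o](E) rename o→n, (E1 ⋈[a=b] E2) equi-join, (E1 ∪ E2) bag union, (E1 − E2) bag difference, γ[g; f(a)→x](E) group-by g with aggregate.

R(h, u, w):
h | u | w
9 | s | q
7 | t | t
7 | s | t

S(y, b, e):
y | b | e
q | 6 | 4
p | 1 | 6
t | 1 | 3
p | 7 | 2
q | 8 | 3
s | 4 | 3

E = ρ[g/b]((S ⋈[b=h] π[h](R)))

Stepwise |·|:
  S → 6
  R → 3
  π[h](R) → 3
  (S ⋈[b=h] π[h](R)) → 2
  ρ[g/b]((S ⋈[b=h] π[h](R))) → 2

|E| = 2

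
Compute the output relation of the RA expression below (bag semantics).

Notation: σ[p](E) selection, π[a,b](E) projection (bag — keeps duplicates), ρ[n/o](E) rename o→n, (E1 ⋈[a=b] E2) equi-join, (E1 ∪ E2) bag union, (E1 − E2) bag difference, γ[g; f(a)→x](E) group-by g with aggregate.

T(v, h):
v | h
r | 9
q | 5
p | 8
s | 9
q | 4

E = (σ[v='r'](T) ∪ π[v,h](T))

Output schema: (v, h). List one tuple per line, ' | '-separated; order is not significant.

Row counts bottom-up:
  T → 5
  σ[v='r'](T) → 1
  T → 5
  π[v,h](T) → 5
  (σ[v='r'](T) ∪ π[v,h](T)) → 6

== RESULT ==
v | h
p | 8
q | 4
q | 5
r | 9
r | 9
s | 9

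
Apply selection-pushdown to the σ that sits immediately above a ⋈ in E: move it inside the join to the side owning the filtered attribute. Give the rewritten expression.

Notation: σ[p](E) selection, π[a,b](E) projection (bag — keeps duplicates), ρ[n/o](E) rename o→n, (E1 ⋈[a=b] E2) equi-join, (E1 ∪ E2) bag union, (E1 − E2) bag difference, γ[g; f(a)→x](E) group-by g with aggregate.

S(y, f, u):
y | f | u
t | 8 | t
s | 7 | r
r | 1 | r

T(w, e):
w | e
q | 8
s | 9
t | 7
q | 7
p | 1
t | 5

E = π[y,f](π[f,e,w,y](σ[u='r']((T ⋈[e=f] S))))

σ filters on u, owned by the right side.
E' = π[y,f](π[f,e,w,y]((T ⋈[e=f] σ[u='r'](S))))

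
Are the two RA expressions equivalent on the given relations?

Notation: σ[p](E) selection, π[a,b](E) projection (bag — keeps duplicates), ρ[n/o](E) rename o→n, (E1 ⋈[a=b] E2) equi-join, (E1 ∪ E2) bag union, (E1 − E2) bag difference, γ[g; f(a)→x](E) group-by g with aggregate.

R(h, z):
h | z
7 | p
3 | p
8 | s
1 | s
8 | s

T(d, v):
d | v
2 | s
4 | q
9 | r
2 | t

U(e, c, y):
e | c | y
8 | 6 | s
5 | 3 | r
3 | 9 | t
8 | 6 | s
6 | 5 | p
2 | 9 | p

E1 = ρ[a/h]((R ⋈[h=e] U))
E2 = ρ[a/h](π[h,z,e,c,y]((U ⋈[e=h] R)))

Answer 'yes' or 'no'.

E1 row counts bottom-up:
  R → 5
  U → 6
  (R ⋈[h=e] U) → 5
  ρ[a/h]((R ⋈[h=e] U)) → 5
E2 row counts bottom-up:
  U → 6
  R → 5
  (U ⋈[e=h] R) → 5
  π[h,z,e,c,y]((U ⋈[e=h] R)) → 5
  ρ[a/h](π[h,z,e,c,y]((U ⋈[e=h] R))) → 5

E1 and E2 produce the same multiset:
a | z | e | c | y
3 | p | 3 | 9 | t
8 | s | 8 | 6 | s
8 | s | 8 | 6 | s
8 | s | 8 | 6 | s
8 | s | 8 | 6 | s

yes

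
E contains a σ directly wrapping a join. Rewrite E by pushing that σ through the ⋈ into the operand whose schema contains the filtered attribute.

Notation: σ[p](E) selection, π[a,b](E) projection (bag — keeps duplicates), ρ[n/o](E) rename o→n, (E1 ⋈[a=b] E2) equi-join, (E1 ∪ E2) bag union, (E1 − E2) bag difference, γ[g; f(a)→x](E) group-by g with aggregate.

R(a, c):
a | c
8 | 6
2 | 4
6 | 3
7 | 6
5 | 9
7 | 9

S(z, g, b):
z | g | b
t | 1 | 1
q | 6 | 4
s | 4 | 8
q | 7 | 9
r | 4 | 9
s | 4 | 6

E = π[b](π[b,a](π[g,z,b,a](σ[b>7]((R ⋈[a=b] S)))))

σ filters on b, owned by the right side.
E' = π[b](π[b,a](π[g,z,b,a]((R ⋈[a=b] σ[b>7](S)))))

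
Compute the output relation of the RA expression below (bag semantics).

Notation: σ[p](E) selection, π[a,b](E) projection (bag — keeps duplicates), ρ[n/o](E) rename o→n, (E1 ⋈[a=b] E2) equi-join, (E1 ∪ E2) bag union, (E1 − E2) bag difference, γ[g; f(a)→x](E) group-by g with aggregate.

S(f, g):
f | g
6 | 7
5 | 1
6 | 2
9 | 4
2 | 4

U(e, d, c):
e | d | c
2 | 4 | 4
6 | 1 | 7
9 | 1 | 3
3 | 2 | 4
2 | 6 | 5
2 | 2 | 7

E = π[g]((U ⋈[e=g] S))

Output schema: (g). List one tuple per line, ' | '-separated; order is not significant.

Subexpression sizes:
  U → 6
  S → 5
  (U ⋈[e=g] S) → 3
  π[g]((U ⋈[e=g] S)) → 3

== RESULT ==
g
2
2
2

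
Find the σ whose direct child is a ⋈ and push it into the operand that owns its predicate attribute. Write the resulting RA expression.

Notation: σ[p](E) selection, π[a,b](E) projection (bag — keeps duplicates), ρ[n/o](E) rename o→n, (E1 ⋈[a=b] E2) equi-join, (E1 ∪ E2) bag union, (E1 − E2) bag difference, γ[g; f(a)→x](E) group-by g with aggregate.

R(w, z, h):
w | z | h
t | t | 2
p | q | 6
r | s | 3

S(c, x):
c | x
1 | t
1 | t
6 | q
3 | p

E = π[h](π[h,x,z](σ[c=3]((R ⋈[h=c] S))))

σ filters on c, owned by the right side.
E' = π[h](π[h,x,z]((R ⋈[h=c] σ[c=3](S))))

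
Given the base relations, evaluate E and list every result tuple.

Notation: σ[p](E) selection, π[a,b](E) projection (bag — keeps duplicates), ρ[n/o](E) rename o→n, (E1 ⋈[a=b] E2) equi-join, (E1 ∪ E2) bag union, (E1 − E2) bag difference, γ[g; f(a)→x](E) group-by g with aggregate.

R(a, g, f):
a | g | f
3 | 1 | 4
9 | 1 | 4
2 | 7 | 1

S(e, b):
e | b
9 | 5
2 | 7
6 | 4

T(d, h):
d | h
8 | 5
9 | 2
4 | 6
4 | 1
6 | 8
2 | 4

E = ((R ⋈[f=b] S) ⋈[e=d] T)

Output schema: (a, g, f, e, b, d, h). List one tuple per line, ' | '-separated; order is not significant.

Subexpression sizes:
  R → 3
  S → 3
  (R ⋈[f=b] S) → 2
  T → 6
  ((R ⋈[f=b] S) ⋈[e=d] T) → 2

== RESULT ==
a | g | f | e | b | d | h
3 | 1 | 4 | 6 | 4 | 6 | 8
9 | 1 | 4 | 6 | 4 | 6 | 8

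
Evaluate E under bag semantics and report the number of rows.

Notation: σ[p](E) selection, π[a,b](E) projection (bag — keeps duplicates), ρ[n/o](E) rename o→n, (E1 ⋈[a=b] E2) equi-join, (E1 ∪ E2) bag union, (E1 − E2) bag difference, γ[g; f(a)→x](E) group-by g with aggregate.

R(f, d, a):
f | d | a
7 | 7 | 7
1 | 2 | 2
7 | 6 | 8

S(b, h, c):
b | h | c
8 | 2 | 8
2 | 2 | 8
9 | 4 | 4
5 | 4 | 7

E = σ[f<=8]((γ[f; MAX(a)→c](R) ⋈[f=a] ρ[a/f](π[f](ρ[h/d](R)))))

Row counts bottom-up:
  R → 3
  γ[f; MAX(a)→c](R) → 2
  R → 3
  ρ[h/d](R) → 3
  π[f](ρ[h/d](R)) → 3
  ρ[a/f](π[f](ρ[h/d](R))) → 3
  (γ[f; MAX(a)→c](R) ⋈[f=a] ρ[a/f](π[f](ρ[h/d](R)))) → 3
  σ[f<=8]((γ[f; MAX(a)→c](R) ⋈[f=a] ρ[a/f](π[f](ρ[h/d](R))))) → 3

|E| = 3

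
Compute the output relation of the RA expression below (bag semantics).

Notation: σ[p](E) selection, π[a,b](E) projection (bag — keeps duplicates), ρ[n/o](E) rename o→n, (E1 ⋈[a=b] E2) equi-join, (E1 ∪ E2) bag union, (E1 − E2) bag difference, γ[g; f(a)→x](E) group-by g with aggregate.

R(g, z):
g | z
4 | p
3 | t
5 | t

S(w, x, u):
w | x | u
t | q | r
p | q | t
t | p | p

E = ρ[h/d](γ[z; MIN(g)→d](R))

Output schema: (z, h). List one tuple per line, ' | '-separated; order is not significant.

Subexpression sizes:
  R → 3
  γ[z; MIN(g)→d](R) → 2
  ρ[h/d](γ[z; MIN(g)→d](R)) → 2

== RESULT ==
z | h
p | 4
t | 3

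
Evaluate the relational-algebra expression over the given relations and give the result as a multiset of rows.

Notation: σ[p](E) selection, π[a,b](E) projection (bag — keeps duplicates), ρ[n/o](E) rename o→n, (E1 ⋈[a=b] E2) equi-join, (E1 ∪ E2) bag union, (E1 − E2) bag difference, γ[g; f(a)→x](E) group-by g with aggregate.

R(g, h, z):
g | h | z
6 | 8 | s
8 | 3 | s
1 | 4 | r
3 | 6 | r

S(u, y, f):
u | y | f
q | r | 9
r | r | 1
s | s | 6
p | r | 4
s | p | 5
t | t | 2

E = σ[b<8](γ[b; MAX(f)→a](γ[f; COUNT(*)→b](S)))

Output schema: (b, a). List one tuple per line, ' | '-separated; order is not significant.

Subexpression sizes:
  S → 6
  γ[f; COUNT(*)→b](S) → 6
  γ[b; MAX(f)→a](γ[f; COUNT(*)→b](S)) → 1
  σ[b<8](γ[b; MAX(f)→a](γ[f; COUNT(*)→b](S))) → 1

== RESULT ==
b | a
1 | 9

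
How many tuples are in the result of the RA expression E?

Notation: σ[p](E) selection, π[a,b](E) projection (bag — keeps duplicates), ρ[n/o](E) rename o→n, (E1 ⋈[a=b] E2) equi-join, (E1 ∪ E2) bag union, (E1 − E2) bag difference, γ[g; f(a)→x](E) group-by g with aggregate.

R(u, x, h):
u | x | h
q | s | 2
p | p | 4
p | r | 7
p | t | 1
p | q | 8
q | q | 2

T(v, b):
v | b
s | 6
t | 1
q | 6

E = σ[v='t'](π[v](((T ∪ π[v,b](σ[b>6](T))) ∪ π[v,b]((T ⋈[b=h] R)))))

Stepwise |·|:
  T → 3
  T → 3
  σ[b>6](T) → 0
  π[v,b](σ[b>6](T)) → 0
  (T ∪ π[v,b](σ[b>6](T))) → 3
  T → 3
  R → 6
  (T ⋈[b=h] R) → 1
  π[v,b]((T ⋈[b=h] R)) → 1
  ((T ∪ π[v,b](σ[b>6](T))) ∪ π[v,b]((T ⋈[b=h] R))) → 4
  π[v](((T ∪ π[v,b](σ[b>6](T))) ∪ π[v,b]((T ⋈[b=h] R)))) → 4
  σ[v='t'](π[v](((T ∪ π[v,b](σ[b>6](T))) ∪ π[v,b]((T ⋈[b=h] R))))) → 2

|E| = 2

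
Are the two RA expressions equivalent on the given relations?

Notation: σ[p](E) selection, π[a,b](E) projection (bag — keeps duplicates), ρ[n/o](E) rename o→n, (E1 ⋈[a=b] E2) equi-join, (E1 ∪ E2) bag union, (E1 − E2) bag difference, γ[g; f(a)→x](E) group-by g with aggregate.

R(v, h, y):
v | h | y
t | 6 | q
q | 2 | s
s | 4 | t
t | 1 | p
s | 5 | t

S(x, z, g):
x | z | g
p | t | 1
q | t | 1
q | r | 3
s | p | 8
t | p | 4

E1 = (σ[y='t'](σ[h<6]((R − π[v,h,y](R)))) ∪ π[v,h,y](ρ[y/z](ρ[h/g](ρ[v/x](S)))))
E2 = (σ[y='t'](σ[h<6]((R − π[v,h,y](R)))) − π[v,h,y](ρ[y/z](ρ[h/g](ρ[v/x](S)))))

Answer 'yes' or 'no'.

E1 row counts bottom-up:
  R → 5
  R → 5
  π[v,h,y](R) → 5
  (R − π[v,h,y](R)) → 0
  σ[h<6]((R − π[v,h,y](R))) → 0
  σ[y='t'](σ[h<6]((R − π[v,h,y](R)))) → 0
  S → 5
  ρ[v/x](S) → 5
  ρ[h/g](ρ[v/x](S)) → 5
  ρ[y/z](ρ[h/g](ρ[v/x](S))) → 5
  π[v,h,y](ρ[y/z](ρ[h/g](ρ[v/x](S)))) → 5
  (σ[y='t'](σ[h<6]((R − π[v,h,y](R)))) ∪ π[v,h,y](ρ[y/z](ρ[h/g](ρ[v/x](S))))) → 5
E2 row counts bottom-up:
  R → 5
  R → 5
  π[v,h,y](R) → 5
  (R − π[v,h,y](R)) → 0
  σ[h<6]((R − π[v,h,y](R))) → 0
  σ[y='t'](σ[h<6]((R − π[v,h,y](R)))) → 0
  S → 5
  ρ[v/x](S) → 5
  ρ[h/g](ρ[v/x](S)) → 5
  ρ[y/z](ρ[h/g](ρ[v/x](S))) → 5
  π[v,h,y](ρ[y/z](ρ[h/g](ρ[v/x](S)))) → 5
  (σ[y='t'](σ[h<6]((R − π[v,h,y](R)))) − π[v,h,y](ρ[y/z](ρ[h/g](ρ[v/x](S))))) → 0

E1 result:
v | h | y
p | 1 | t
q | 1 | t
q | 3 | r
s | 8 | p
t | 4 | p
E2 result:
v | h | y
(0 rows)
Witness: ('t', 4, 'p') appears 1× in E1 but 0× in E2.

no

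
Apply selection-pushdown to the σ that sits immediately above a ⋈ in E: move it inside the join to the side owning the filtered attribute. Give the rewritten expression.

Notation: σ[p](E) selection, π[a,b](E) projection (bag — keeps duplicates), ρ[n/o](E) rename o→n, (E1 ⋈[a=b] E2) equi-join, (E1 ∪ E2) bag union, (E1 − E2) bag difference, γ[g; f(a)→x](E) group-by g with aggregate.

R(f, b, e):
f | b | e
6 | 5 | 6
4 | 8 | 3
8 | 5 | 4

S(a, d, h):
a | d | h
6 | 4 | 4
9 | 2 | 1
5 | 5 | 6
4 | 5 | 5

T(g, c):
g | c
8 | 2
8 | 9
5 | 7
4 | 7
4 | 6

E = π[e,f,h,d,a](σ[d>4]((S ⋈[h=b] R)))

σ filters on d, owned by the left side.
E' = π[e,f,h,d,a]((σ[d>4](S) ⋈[h=b] R))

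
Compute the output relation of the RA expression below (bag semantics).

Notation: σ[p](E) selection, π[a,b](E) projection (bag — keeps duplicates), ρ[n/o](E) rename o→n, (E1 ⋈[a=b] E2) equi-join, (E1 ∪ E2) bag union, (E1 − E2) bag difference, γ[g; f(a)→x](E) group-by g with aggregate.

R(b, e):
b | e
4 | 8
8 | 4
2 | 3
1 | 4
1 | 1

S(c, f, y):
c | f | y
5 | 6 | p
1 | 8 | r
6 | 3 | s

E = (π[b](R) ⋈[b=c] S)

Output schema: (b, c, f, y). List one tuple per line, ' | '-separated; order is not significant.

Stepwise |·|:
  R → 5
  π[b](R) → 5
  S → 3
  (π[b](R) ⋈[b=c] S) → 2

== RESULT ==
b | c | f | y
1 | 1 | 8 | r
1 | 1 | 8 | r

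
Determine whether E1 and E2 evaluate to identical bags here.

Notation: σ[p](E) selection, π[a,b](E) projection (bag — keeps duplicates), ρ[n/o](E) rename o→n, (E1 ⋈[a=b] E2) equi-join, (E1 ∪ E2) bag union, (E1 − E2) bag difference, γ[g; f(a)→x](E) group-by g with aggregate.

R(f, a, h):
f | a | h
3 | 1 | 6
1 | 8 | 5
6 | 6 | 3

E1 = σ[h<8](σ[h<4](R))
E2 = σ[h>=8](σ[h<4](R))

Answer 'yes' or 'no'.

E1 subexpression sizes:
  R → 3
  σ[h<4](R) → 1
  σ[h<8](σ[h<4](R)) → 1
E2 subexpression sizes:
  R → 3
  σ[h<4](R) → 1
  σ[h>=8](σ[h<4](R)) → 0

E1 result:
f | a | h
6 | 6 | 3
E2 result:
f | a | h
(0 rows)
Witness: (6, 6, 3) appears 1× in E1 but 0× in E2.

no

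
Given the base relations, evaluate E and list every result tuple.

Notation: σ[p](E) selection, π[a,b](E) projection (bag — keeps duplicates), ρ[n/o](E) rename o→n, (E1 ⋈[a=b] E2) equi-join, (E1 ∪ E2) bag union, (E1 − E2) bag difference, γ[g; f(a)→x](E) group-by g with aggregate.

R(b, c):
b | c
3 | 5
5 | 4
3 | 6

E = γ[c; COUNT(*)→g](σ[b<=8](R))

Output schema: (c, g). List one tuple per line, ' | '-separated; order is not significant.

Stepwise |·|:
  R → 3
  σ[b<=8](R) → 3
  γ[c; COUNT(*)→g](σ[b<=8](R)) → 3

== RESULT ==
c | g
4 | 1
5 | 1
6 | 1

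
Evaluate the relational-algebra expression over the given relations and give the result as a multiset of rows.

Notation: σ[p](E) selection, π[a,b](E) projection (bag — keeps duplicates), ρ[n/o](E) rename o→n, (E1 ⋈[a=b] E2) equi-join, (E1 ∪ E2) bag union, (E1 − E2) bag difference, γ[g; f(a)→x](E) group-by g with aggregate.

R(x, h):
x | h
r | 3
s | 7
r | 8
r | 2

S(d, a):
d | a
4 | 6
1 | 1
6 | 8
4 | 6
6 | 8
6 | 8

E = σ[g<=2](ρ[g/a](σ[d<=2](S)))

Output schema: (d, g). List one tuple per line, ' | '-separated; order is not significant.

Stepwise |·|:
  S → 6
  σ[d<=2](S) → 1
  ρ[g/a](σ[d<=2](S)) → 1
  σ[g<=2](ρ[g/a](σ[d<=2](S))) → 1

== RESULT ==
d | g
1 | 1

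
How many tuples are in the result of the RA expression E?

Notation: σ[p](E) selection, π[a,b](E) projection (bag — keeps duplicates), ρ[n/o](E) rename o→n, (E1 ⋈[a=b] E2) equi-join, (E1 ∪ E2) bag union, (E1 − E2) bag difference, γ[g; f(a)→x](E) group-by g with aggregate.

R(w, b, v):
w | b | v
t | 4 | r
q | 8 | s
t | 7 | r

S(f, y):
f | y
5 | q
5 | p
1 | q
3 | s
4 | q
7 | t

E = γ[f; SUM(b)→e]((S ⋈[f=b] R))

Stepwise |·|:
  S → 6
  R → 3
  (S ⋈[f=b] R) → 2
  γ[f; SUM(b)→e]((S ⋈[f=b] R)) → 2

|E| = 2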